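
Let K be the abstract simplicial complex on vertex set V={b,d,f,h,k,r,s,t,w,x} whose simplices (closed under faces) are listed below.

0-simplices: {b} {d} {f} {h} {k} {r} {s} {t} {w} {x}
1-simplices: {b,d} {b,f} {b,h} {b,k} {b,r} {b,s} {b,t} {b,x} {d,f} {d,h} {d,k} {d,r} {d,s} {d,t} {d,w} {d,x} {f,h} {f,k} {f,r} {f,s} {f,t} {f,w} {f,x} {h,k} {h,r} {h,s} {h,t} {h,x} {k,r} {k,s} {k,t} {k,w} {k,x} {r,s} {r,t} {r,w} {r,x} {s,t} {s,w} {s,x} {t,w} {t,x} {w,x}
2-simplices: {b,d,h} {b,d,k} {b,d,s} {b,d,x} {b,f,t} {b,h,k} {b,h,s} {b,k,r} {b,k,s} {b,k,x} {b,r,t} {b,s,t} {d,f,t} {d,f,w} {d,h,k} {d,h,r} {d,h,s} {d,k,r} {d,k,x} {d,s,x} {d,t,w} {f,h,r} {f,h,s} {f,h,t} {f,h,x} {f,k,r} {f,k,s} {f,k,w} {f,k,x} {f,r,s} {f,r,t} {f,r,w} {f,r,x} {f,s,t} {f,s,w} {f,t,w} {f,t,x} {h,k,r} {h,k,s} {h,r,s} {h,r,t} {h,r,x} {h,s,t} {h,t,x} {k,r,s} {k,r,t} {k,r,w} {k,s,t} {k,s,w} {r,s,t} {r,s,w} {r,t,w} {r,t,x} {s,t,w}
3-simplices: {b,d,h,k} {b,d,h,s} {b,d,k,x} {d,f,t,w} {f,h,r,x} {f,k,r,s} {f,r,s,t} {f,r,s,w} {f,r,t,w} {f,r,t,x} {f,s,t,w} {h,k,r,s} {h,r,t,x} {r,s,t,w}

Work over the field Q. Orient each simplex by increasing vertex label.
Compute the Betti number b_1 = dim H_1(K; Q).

b_1=2

n_0=10 n_1=43 n_2=54 n_3=14  [Q]
∂1: piv[bd,bf,bh,bk,br,bs,bt,bx,dw] rk=9  ker:df,dh,dk,dr,ds,dt,dx,fh,fk,fr,fs,ft,fw,fx,hk,hr,hs,ht,hx,kr,ks,kt,kw,kx,rs,rt,rw,rx,st,sw,sx,tw,tx,wx
∂2: piv[bdh,bdk,bds,bdx,bft,bhk,bhs,bkr,bks,bkx,brt,bst,dft,dfw,dhr,dkr,dsx,dtw,fhr,fhs,fht,fhx,fkr,fkw,fkx,frs,frt,frw,frx,fsw,ftx,krt] rk=32  ker:dhk,dhs,dkx,fks,fst,ftw,hkr,hks,hrs,hrt,hrx,hst,htx,krs,krw,kst,ksw,rst,rsw,rtw,rtx,stw
∂3: piv[bdhk,bdhs,bdkx,dftw,fhrx,fkrs,frst,frsw,frtw,frtx,fstw,hkrs,hrtx] rk=13  ker:rstw
b_1=(43−9)−32=2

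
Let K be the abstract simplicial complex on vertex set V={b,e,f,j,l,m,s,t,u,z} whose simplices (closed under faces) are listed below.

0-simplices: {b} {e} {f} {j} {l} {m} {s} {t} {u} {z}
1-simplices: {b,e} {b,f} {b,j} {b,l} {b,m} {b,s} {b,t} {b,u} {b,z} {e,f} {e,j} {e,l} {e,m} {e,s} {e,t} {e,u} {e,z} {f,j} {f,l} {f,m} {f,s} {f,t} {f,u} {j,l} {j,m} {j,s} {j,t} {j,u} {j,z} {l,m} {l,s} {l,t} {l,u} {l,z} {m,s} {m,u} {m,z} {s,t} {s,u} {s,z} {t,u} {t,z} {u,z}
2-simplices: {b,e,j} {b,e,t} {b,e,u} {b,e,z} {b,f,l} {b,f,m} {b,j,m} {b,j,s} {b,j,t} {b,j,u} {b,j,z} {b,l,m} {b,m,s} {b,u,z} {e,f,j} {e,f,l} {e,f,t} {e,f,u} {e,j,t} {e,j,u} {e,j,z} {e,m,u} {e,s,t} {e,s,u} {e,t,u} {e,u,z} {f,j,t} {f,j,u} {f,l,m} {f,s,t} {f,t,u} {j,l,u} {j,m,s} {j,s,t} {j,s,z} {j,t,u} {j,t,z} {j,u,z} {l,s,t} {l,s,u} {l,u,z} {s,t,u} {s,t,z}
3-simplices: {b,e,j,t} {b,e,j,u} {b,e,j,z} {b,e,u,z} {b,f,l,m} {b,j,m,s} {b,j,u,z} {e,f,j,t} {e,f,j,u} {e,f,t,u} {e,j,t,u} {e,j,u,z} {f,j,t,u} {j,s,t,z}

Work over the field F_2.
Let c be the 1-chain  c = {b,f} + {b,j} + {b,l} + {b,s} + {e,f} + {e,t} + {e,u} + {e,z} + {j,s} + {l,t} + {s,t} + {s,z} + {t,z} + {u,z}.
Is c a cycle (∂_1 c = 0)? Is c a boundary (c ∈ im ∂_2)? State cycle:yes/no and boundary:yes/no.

cycle:yes boundary:no

n_0=10 n_1=43 n_2=43 n_3=14  [Z2]
∂1: piv[be,bf,bj,bl,bm,bs,bt,bu,bz] rk=9  ker:ef,ej,el,em,es,et,eu,ez,fj,fl,fm,fs,ft,fu,jl,jm,js,jt,ju,jz,lm,ls,lt,lu,lz,ms,mu,mz,st,su,sz,tu,tz,uz
∂2: piv[bej,bet,beu,bez,bfl,bfm,bjm,bjs,bjt,bju,bjz,blm,bms,buz,efj,efl,eft,efu,emu,est,esu,etu,fst,jlu,jst,jsz,jtz,lst,lsu,luz] rk=30  ker:ejt,eju,ejz,euz,fjt,fju,flm,ftu,jms,jtu,juz,stu,stz
∂3: piv[bejt,beju,bejz,beuz,bflm,bjms,bjuz,efjt,efju,eftu,ejtu,jstz] rk=12  ker:ejuz,fjtu
∂1c = 0
c vs im∂2: residual ≠ 0 ⇒ not boundary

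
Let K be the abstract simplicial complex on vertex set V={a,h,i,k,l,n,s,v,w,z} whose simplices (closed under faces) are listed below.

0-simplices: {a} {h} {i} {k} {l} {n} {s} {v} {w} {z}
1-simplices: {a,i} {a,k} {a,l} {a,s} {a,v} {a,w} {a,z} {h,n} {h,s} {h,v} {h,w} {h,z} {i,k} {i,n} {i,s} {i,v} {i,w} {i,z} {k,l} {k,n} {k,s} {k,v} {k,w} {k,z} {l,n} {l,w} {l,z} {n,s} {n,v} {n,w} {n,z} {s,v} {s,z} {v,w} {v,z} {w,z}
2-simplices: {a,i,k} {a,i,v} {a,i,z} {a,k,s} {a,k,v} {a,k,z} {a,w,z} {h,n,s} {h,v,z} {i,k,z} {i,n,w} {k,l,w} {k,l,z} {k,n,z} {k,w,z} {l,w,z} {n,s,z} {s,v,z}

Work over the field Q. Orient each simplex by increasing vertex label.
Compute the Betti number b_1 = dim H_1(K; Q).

b_1=11

n_0=10 n_1=36 n_2=18  [Q]
∂1: piv[ai,ak,al,as,av,aw,az,hn,hs] rk=9  ker:hv,hw,hz,ik,in,is,iv,iw,iz,kl,kn,ks,kv,kw,kz,ln,lw,lz,ns,nv,nw,nz,sv,sz,vw,vz,wz
∂2: piv[aik,aiv,aiz,aks,akv,akz,awz,hns,hvz,inw,klw,klz,knz,kwz,nsz,svz] rk=16  ker:ikz,lwz
b_1=(36−9)−16=11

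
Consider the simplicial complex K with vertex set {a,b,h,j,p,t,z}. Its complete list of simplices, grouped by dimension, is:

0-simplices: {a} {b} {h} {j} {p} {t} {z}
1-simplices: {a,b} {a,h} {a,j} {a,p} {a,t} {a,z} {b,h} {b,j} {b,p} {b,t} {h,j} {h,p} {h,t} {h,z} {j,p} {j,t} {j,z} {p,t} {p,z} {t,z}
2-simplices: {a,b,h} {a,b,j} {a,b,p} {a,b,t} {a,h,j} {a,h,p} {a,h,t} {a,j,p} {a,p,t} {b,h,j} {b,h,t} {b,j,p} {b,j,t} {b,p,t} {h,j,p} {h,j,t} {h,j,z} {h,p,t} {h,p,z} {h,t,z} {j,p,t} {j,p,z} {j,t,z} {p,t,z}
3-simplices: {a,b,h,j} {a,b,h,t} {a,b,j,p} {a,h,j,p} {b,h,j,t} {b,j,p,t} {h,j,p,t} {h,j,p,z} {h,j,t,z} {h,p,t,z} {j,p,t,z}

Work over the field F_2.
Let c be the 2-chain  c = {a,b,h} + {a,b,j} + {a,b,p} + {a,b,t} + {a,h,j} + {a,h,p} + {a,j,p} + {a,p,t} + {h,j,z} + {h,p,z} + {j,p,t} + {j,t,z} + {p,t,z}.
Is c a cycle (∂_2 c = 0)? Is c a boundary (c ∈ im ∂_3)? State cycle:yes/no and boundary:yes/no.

cycle:no boundary:no

n_0=7 n_1=20 n_2=24 n_3=11  [Z2]
∂1: piv[ab,ah,aj,ap,at,az] rk=6  ker:bh,bj,bp,bt,hj,hp,ht,hz,jp,jt,jz,pt,pz,tz
∂2: piv[abh,abj,abp,abt,ahj,ahp,aht,ajp,apt,bjt,hjz,hpz,htz] rk=13  ker:bhj,bht,bjp,bpt,hjp,hjt,hpt,jpt,jpz,jtz,ptz
∂3: piv[abhj,abht,abjp,ahjp,bhjt,bjpt,hjpt,hjpz,hjtz,hptz] rk=10  ker:jptz
∂2c = {a,h} + {a,j} + {b,h} + {b,j} + {b,p} + {b,t} + {p,t}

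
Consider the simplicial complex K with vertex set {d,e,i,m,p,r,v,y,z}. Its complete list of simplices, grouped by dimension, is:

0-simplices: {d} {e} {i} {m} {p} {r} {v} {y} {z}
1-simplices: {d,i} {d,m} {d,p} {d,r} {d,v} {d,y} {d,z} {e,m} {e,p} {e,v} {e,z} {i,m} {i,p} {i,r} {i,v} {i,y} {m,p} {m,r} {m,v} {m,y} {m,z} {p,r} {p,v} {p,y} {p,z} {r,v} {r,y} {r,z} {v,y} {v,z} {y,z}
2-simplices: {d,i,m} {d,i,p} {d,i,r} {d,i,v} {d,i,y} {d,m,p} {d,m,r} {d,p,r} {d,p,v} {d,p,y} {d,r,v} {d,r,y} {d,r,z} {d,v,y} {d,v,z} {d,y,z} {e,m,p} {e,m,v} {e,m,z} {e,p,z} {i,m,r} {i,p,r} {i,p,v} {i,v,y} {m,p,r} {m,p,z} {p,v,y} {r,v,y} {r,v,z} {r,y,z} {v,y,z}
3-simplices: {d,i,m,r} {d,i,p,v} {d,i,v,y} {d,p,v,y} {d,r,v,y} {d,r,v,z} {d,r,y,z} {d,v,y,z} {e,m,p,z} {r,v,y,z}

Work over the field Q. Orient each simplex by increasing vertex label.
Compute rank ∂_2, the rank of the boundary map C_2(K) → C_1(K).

n_0=9 n_1=31 n_2=31 n_3=10  [Q]
∂1: piv[di,dm,dp,dr,dv,dy,dz,em] rk=8  ker:ep,ev,ez,im,ip,ir,iv,iy,mp,mr,mv,my,mz,pr,pv,py,pz,rv,ry,rz,vy,vz,yz
∂2: piv[dim,dip,dir,div,diy,dmp,dmr,dpr,dpv,dpy,drv,dry,drz,dvy,dvz,dyz,emp,emv,emz,epz] rk=20  ker:imr,ipr,ipv,ivy,mpr,mpz,pvy,rvy,rvz,ryz,vyz
∂3: piv[dimr,dipv,divy,dpvy,drvy,drvz,dryz,dvyz,empz] rk=9  ker:rvyz
rk∂_2=20

rank∂_2=20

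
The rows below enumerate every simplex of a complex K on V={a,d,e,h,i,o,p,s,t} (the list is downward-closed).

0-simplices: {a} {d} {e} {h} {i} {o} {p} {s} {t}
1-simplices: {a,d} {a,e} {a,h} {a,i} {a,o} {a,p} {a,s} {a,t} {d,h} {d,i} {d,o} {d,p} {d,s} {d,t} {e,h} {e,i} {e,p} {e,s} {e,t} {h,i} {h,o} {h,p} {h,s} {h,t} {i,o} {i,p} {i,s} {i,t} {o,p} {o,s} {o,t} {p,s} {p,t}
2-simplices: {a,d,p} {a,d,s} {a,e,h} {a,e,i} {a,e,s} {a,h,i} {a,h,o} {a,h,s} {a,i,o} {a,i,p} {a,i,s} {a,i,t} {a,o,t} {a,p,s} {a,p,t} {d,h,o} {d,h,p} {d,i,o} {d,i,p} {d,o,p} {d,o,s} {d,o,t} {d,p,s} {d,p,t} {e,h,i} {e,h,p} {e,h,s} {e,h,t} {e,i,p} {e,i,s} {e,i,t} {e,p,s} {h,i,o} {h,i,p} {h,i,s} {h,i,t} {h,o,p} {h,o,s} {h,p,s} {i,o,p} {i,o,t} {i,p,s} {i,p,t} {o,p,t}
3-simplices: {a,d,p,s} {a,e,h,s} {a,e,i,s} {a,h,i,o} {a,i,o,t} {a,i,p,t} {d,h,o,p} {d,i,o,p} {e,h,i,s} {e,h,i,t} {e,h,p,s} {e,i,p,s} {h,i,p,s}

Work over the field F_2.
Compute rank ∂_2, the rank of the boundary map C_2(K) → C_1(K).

n_0=9 n_1=33 n_2=44 n_3=13  [Z2]
∂1: piv[ad,ae,ah,ai,ao,ap,as,at] rk=8  ker:dh,di,do,dp,ds,dt,eh,ei,ep,es,et,hi,ho,hp,hs,ht,io,ip,is,it,op,os,ot,ps,pt
∂2: piv[adp,ads,aeh,aei,aes,ahi,aho,ahs,aio,aip,ais,ait,aot,aps,apt,dho,dhp,dio,dip,dop,dos,dot,ehp,eht,eit] rk=25  ker:dps,dpt,ehi,ehs,eip,eis,eps,hio,hip,his,hit,hop,hos,hps,iop,iot,ips,ipt,opt
∂3: piv[adps,aehs,aeis,ahio,aiot,aipt,dhop,diop,ehis,ehit,ehps,eips,hips] rk=13
rk∂_2=25

rank∂_2=25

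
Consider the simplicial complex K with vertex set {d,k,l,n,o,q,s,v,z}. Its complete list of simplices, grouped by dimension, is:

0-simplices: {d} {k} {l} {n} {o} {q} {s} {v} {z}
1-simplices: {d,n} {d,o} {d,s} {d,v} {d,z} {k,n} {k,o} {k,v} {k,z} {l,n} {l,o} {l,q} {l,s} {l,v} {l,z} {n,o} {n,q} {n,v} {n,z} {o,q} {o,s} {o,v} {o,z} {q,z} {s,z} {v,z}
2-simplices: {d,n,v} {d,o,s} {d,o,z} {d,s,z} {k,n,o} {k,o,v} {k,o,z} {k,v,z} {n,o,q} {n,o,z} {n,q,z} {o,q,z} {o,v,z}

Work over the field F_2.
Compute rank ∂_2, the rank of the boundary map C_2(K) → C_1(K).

rank∂_2=11

n_0=9 n_1=26 n_2=13  [Z2]
∂1: piv[dn,do,ds,dv,dz,kn,ln,lq] rk=8  ker:ko,kv,kz,lo,ls,lv,lz,no,nq,nv,nz,oq,os,ov,oz,qz,sz,vz
∂2: piv[dnv,dos,doz,dsz,kno,kov,koz,kvz,noq,noz,nqz] rk=11  ker:oqz,ovz
rk∂_2=11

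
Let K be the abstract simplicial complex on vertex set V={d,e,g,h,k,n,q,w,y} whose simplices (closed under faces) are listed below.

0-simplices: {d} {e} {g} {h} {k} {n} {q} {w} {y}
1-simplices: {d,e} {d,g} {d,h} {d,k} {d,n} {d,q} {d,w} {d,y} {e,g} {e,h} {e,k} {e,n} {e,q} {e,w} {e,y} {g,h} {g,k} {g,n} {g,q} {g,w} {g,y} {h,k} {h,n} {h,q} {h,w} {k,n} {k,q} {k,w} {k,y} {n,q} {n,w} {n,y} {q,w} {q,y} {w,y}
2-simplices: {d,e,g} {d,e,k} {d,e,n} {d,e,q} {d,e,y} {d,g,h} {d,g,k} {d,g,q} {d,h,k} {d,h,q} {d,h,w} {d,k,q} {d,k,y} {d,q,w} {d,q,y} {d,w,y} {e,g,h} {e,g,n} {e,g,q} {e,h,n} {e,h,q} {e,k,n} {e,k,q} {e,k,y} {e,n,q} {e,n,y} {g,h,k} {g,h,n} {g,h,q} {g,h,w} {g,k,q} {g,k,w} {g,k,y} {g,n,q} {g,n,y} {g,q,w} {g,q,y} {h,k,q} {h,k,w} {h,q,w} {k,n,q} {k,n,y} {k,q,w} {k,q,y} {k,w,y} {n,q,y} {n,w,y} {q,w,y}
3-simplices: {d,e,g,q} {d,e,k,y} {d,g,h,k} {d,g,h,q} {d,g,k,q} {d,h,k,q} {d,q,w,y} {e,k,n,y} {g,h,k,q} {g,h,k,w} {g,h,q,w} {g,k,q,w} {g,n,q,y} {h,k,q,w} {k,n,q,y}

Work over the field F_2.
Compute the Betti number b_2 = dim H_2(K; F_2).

b_2=9

n_0=9 n_1=35 n_2=48 n_3=15  [Z2]
∂1: piv[de,dg,dh,dk,dn,dq,dw,dy] rk=8  ker:eg,eh,ek,en,eq,ew,ey,gh,gk,gn,gq,gw,gy,hk,hn,hq,hw,kn,kq,kw,ky,nq,nw,ny,qw,qy,wy
∂2: piv[deg,dek,den,deq,dey,dgh,dgk,dgq,dhk,dhq,dhw,dkq,dky,dqw,dqy,dwy,egh,egn,ehn,ekn,enq,eny,ghw,gkw,gky,nwy] rk=26  ker:egq,ehq,ekq,eky,ghk,ghn,ghq,gkq,gnq,gny,gqw,gqy,hkq,hkw,hqw,knq,kny,kqw,kqy,kwy,nqy,qwy
∂3: piv[degq,deky,dghk,dghq,dgkq,dhkq,dqwy,ekny,ghkw,ghqw,gkqw,gnqy,knqy] rk=13  ker:ghkq,hkqw
b_2=(48−26)−13=9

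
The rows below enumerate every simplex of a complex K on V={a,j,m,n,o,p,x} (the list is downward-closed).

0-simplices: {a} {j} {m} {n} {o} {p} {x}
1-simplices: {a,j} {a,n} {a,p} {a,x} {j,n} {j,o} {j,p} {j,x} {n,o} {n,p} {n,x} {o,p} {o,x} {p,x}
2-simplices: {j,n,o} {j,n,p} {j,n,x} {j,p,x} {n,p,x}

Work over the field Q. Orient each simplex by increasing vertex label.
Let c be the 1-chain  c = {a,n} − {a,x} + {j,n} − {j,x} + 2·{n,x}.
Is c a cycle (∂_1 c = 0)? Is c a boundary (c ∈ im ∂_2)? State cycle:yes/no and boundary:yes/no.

cycle:yes boundary:no

n_0=7 n_1=14 n_2=5  [Q]
∂1: piv[aj,an,ap,ax,jo] rk=5  ker:jn,jp,jx,no,np,nx,op,ox,px
∂2: piv[jno,jnp,jnx,jpx] rk=4  ker:npx
∂1c = 0
c vs im∂2: residual ≠ 0 ⇒ not boundary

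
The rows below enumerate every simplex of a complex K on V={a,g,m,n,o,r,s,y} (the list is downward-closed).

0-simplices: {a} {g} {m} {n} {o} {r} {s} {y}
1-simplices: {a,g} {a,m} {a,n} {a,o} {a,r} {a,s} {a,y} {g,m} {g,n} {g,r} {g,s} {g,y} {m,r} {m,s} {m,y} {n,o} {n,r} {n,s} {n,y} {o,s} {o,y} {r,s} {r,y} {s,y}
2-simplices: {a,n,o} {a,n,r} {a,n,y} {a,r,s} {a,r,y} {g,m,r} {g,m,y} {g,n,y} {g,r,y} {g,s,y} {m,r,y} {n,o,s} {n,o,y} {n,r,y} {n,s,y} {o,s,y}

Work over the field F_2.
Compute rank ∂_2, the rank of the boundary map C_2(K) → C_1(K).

n_0=8 n_1=24 n_2=16  [Z2]
∂1: piv[ag,am,an,ao,ar,as,ay] rk=7  ker:gm,gn,gr,gs,gy,mr,ms,my,no,nr,ns,ny,os,oy,rs,ry,sy
∂2: piv[ano,anr,any,ars,ary,gmr,gmy,gny,gry,gsy,nos,noy,nsy] rk=13  ker:mry,nry,osy
rk∂_2=13

rank∂_2=13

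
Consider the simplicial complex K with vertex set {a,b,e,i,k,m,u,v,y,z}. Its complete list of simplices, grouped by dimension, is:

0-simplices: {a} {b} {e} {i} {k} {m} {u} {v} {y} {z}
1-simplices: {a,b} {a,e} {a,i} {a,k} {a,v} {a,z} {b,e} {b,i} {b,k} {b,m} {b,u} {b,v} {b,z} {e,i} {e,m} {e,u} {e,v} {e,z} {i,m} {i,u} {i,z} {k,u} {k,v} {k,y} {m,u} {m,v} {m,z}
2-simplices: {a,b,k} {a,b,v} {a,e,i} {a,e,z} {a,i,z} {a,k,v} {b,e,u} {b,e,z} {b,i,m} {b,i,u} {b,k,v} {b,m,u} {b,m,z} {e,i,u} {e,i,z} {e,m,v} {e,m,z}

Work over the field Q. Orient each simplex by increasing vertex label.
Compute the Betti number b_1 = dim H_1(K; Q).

b_1=3

n_0=10 n_1=27 n_2=17  [Q]
∂1: piv[ab,ae,ai,ak,av,az,bm,bu,ky] rk=9  ker:be,bi,bk,bv,bz,ei,em,eu,ev,ez,im,iu,iz,ku,kv,mu,mv,mz
∂2: piv[abk,abv,aei,aez,aiz,akv,beu,bez,bim,biu,bmu,bmz,eiu,emv,emz] rk=15  ker:bkv,eiz
b_1=(27−9)−15=3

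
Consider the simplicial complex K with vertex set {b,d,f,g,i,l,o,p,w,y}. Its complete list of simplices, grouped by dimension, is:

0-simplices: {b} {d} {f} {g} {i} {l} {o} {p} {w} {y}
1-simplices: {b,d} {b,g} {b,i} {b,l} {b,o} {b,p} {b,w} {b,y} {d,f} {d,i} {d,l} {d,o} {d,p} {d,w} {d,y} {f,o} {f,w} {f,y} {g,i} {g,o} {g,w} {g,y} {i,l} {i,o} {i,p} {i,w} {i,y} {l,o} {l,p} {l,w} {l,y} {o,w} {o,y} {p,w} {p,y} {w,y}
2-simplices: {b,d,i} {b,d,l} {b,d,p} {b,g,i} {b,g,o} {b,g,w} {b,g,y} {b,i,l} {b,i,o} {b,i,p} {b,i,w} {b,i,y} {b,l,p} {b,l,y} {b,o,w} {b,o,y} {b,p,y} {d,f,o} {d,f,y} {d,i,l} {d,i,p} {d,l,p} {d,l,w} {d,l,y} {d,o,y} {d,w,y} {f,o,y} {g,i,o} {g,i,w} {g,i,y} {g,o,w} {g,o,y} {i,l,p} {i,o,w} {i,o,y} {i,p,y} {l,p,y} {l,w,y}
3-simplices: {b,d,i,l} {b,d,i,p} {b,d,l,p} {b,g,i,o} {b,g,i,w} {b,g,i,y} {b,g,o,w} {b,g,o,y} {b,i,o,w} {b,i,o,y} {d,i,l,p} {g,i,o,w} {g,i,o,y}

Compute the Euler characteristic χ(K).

n_0=10 n_1=36 n_2=38 n_3=13
χ=+10−36+38−13=-1

χ(K)=-1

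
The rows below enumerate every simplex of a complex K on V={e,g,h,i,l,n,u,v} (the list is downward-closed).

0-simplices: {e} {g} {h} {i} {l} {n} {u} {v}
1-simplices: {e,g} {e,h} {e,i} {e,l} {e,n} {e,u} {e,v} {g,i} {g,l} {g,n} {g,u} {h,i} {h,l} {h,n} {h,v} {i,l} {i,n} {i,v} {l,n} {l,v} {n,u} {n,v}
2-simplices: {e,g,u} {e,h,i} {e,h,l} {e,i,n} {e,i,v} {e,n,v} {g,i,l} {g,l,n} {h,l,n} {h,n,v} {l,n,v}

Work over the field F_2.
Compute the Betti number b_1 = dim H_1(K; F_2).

b_1=4

n_0=8 n_1=22 n_2=11  [Z2]
∂1: piv[eg,eh,ei,el,en,eu,ev] rk=7  ker:gi,gl,gn,gu,hi,hl,hn,hv,il,in,iv,ln,lv,nu,nv
∂2: piv[egu,ehi,ehl,ein,eiv,env,gil,gln,hln,hnv,lnv] rk=11
b_1=(22−7)−11=4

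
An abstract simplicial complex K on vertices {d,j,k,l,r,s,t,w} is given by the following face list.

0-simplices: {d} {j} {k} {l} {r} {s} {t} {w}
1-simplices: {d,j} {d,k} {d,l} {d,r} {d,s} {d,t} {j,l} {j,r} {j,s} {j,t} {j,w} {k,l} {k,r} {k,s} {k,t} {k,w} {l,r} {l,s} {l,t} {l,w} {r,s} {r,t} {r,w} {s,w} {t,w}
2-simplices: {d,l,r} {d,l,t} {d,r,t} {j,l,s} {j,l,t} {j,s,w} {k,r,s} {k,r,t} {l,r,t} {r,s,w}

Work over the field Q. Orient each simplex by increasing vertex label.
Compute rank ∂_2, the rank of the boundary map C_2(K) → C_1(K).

rank∂_2=9

n_0=8 n_1=25 n_2=10  [Q]
∂1: piv[dj,dk,dl,dr,ds,dt,jw] rk=7  ker:jl,jr,js,jt,kl,kr,ks,kt,kw,lr,ls,lt,lw,rs,rt,rw,sw,tw
∂2: piv[dlr,dlt,drt,jls,jlt,jsw,krs,krt,rsw] rk=9  ker:lrt
rk∂_2=9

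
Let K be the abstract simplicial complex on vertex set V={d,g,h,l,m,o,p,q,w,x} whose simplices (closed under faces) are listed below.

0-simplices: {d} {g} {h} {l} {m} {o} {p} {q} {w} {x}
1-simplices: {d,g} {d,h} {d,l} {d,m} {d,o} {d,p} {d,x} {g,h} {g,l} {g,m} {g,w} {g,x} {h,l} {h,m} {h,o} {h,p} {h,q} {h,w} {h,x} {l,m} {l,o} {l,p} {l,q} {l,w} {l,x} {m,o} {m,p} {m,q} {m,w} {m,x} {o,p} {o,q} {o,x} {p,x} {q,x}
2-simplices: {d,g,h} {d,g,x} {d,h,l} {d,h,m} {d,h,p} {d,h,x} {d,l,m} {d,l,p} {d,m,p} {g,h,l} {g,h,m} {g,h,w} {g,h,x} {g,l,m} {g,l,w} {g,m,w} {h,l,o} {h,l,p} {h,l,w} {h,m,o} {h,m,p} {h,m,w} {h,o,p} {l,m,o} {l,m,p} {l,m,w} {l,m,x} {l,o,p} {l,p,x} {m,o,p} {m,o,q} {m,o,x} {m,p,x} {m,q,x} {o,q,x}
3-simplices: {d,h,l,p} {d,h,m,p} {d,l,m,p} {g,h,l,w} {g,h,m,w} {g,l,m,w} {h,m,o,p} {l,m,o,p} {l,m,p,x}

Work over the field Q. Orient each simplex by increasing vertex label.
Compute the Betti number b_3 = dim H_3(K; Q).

n_0=10 n_1=35 n_2=35 n_3=9  [Q]
∂1: piv[dg,dh,dl,dm,do,dp,dx,gw,hq] rk=9  ker:gh,gl,gm,gx,hl,hm,ho,hp,hw,hx,lm,lo,lp,lq,lw,lx,mo,mp,mq,mw,mx,op,oq,ox,px,qx
∂2: piv[dgh,dgx,dhl,dhm,dhp,dhx,dlm,dlp,dmp,ghl,ghm,ghw,glw,gmw,hlo,hmo,hop,lmx,lpx,moq,mox,mqx] rk=22  ker:ghx,glm,hlp,hlw,hmp,hmw,lmo,lmp,lmw,lop,mop,mpx,oqx
∂3: piv[dhlp,dhmp,dlmp,ghlw,ghmw,glmw,hmop,lmop,lmpx] rk=9
b_3=(9−9)−0=0

b_3=0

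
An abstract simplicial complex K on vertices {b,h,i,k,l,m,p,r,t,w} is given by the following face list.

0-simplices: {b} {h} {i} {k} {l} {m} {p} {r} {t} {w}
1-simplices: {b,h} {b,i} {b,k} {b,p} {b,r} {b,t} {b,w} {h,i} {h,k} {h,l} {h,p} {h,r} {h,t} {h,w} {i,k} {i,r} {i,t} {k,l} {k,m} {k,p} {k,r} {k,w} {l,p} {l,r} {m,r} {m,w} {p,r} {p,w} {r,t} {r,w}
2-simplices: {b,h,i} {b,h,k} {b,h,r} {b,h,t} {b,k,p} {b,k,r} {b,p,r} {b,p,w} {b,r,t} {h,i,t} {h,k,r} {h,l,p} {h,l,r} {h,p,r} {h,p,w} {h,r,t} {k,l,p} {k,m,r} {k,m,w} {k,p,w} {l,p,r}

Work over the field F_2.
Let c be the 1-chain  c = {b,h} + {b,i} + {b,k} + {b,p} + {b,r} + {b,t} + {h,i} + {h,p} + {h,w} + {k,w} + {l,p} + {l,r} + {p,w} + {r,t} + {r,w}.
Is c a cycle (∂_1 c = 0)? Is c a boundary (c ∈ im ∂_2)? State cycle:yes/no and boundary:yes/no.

cycle:yes boundary:no

n_0=10 n_1=30 n_2=21  [Z2]
∂1: piv[bh,bi,bk,bp,br,bt,bw,hl,km] rk=9  ker:hi,hk,hp,hr,ht,hw,ik,ir,it,kl,kp,kr,kw,lp,lr,mr,mw,pr,pw,rt,rw
∂2: piv[bhi,bhk,bhr,bht,bkp,bkr,bpr,bpw,brt,hit,hlp,hlr,hpr,hpw,klp,kmr,kmw,kpw] rk=18  ker:hkr,hrt,lpr
∂1c = 0
c vs im∂2: residual ≠ 0 ⇒ not boundary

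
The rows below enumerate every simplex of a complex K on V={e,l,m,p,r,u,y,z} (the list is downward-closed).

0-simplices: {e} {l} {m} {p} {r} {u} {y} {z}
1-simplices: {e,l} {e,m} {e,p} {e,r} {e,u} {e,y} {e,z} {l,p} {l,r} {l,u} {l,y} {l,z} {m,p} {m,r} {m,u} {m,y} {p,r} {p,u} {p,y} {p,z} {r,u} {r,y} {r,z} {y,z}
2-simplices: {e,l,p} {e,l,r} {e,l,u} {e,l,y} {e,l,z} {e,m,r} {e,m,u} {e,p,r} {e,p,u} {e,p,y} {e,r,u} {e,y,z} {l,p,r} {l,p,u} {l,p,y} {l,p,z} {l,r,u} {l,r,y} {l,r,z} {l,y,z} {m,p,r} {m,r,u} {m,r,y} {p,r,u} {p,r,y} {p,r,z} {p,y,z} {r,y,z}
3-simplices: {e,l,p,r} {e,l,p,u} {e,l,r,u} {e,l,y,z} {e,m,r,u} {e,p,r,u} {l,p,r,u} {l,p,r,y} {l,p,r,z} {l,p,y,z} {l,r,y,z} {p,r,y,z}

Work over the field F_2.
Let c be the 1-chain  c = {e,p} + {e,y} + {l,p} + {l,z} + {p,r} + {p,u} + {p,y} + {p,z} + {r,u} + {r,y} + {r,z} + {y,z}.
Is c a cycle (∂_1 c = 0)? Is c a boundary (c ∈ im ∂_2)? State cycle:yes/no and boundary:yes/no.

cycle:yes boundary:yes

n_0=8 n_1=24 n_2=28 n_3=12  [Z2]
∂1: piv[el,em,ep,er,eu,ey,ez] rk=7  ker:lp,lr,lu,ly,lz,mp,mr,mu,my,pr,pu,py,pz,ru,ry,rz,yz
∂2: piv[elp,elr,elu,ely,elz,emr,emu,epr,epu,epy,eru,eyz,lpz,lry,lrz,mpr,mry] rk=17  ker:lpr,lpu,lpy,lru,lyz,mru,pru,pry,prz,pyz,ryz
∂3: piv[elpr,elpu,elru,elyz,emru,epru,lpry,lprz,lpyz,lryz] rk=10  ker:lpru,pryz
∂1c = 0
c vs im∂2: reduces to 0 ⇒ boundary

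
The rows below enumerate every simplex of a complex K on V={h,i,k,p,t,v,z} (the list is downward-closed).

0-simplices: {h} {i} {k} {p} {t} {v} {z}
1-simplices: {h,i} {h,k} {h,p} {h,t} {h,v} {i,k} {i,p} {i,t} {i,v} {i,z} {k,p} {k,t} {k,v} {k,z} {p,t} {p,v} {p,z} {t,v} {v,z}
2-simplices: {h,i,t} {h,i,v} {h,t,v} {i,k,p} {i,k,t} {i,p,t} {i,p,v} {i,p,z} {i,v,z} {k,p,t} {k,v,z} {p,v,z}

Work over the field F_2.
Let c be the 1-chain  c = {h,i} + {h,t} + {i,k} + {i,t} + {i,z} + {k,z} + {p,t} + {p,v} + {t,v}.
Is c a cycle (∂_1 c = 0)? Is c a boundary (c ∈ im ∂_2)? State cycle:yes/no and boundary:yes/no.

cycle:yes boundary:no

n_0=7 n_1=19 n_2=12  [Z2]
∂1: piv[hi,hk,hp,ht,hv,iz] rk=6  ker:ik,ip,it,iv,kp,kt,kv,kz,pt,pv,pz,tv,vz
∂2: piv[hit,hiv,htv,ikp,ikt,ipt,ipv,ipz,ivz,kvz] rk=10  ker:kpt,pvz
∂1c = 0
c vs im∂2: residual ≠ 0 ⇒ not boundary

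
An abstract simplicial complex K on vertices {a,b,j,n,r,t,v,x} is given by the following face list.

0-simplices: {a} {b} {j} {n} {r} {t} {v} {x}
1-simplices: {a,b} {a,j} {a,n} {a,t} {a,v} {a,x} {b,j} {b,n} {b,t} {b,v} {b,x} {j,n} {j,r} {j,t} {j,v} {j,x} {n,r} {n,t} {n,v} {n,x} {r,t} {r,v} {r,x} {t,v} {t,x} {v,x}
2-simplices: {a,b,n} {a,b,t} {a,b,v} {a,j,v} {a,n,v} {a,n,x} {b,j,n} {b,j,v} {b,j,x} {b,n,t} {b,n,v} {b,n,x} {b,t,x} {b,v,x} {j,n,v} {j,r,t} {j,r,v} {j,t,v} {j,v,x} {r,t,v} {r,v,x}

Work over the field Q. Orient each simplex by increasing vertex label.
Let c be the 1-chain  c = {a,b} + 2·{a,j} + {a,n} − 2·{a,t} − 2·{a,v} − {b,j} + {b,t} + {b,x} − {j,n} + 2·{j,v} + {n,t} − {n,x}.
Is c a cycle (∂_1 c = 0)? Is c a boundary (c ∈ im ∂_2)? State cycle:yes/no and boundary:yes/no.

n_0=8 n_1=26 n_2=21  [Q]
∂1: piv[ab,aj,an,at,av,ax,jr] rk=7  ker:bj,bn,bt,bv,bx,jn,jt,jv,jx,nr,nt,nv,nx,rt,rv,rx,tv,tx,vx
∂2: piv[abn,abt,abv,ajv,anv,anx,bjn,bjv,bjx,bnt,bnx,btx,bvx,jrt,jrv,jtv,rvx] rk=17  ker:bnv,jnv,jvx,rtv
∂1c = 0
c vs im∂2: reduces to 0 ⇒ boundary

cycle:yes boundary:yes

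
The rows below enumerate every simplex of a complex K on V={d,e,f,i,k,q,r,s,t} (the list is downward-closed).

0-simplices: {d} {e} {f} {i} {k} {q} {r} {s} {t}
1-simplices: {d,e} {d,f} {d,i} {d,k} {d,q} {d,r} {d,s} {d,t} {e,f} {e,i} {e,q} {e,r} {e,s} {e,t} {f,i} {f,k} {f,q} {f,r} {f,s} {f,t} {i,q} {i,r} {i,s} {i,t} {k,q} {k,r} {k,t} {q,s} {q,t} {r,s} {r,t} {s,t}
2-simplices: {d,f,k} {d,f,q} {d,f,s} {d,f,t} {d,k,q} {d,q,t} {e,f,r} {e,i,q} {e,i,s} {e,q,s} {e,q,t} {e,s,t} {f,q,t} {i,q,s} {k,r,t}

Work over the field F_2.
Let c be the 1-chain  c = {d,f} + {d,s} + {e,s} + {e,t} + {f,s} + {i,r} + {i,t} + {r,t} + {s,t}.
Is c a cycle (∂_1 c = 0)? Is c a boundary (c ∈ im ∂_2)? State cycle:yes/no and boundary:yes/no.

cycle:yes boundary:no

n_0=9 n_1=32 n_2=15  [Z2]
∂1: piv[de,df,di,dk,dq,dr,ds,dt] rk=8  ker:ef,ei,eq,er,es,et,fi,fk,fq,fr,fs,ft,iq,ir,is,it,kq,kr,kt,qs,qt,rs,rt,st
∂2: piv[dfk,dfq,dfs,dft,dkq,dqt,efr,eiq,eis,eqs,eqt,est,krt] rk=13  ker:fqt,iqs
∂1c = 0
c vs im∂2: residual ≠ 0 ⇒ not boundary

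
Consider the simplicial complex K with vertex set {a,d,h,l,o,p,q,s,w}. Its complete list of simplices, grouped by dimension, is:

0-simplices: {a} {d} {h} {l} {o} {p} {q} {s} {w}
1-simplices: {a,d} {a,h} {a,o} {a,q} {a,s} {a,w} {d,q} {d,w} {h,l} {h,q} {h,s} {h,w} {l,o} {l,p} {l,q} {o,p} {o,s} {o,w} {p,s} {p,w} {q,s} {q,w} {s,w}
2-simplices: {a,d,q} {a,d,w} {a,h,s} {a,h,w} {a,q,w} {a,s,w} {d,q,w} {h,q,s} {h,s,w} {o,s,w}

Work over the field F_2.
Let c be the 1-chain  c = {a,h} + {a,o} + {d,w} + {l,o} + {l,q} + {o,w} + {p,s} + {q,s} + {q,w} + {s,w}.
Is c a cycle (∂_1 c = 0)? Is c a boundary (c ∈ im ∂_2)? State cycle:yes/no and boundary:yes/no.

cycle:no boundary:no

n_0=9 n_1=23 n_2=10  [Z2]
∂1: piv[ad,ah,ao,aq,as,aw,hl,lp] rk=8  ker:dq,dw,hq,hs,hw,lo,lq,op,os,ow,ps,pw,qs,qw,sw
∂2: piv[adq,adw,ahs,ahw,aqw,asw,hqs,osw] rk=8  ker:dqw,hsw
∂1c = {d} + {h} + {o} + {p} + {q} + {s}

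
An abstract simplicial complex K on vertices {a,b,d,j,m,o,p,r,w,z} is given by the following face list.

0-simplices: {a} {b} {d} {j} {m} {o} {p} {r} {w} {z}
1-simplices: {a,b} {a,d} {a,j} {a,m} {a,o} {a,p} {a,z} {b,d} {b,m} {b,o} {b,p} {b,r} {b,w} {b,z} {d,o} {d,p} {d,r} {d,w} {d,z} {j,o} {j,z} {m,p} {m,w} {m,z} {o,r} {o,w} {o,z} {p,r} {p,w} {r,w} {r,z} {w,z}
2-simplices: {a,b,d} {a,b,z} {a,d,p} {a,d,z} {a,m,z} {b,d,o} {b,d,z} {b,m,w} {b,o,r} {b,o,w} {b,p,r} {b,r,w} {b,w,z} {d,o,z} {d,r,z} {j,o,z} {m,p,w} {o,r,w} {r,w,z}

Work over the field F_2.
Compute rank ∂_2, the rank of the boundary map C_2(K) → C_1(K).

rank∂_2=17

n_0=10 n_1=32 n_2=19  [Z2]
∂1: piv[ab,ad,aj,am,ao,ap,az,br,bw] rk=9  ker:bd,bm,bo,bp,bz,do,dp,dr,dw,dz,jo,jz,mp,mw,mz,or,ow,oz,pr,pw,rw,rz,wz
∂2: piv[abd,abz,adp,adz,amz,bdo,bmw,bor,bow,bpr,brw,bwz,doz,drz,joz,mpw,rwz] rk=17  ker:bdz,orw
rk∂_2=17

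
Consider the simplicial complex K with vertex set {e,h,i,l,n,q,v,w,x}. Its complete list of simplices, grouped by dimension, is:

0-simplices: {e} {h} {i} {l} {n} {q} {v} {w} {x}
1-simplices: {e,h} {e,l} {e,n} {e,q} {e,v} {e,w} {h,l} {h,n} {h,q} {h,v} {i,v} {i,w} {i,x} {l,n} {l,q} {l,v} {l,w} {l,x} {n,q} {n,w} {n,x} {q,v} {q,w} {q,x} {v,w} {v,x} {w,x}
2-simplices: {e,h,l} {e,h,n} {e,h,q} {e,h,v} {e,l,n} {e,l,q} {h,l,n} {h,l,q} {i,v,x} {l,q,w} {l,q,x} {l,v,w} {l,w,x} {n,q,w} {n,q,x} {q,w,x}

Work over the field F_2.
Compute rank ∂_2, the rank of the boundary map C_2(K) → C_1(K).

rank∂_2=13

n_0=9 n_1=27 n_2=16  [Z2]
∂1: piv[eh,el,en,eq,ev,ew,iv,ix] rk=8  ker:hl,hn,hq,hv,iw,ln,lq,lv,lw,lx,nq,nw,nx,qv,qw,qx,vw,vx,wx
∂2: piv[ehl,ehn,ehq,ehv,eln,elq,ivx,lqw,lqx,lvw,lwx,nqw,nqx] rk=13  ker:hln,hlq,qwx
rk∂_2=13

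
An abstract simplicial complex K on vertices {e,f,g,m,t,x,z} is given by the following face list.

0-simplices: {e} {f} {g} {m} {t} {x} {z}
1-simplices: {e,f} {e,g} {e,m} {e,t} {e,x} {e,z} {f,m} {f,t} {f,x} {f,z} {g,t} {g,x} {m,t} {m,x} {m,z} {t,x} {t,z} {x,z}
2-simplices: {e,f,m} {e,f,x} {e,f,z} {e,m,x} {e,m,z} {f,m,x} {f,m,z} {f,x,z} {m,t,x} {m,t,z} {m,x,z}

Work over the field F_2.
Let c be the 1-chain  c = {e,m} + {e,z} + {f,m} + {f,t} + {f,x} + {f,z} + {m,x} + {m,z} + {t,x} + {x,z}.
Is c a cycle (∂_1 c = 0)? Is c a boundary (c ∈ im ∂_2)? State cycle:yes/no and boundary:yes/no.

cycle:yes boundary:no

n_0=7 n_1=18 n_2=11  [Z2]
∂1: piv[ef,eg,em,et,ex,ez] rk=6  ker:fm,ft,fx,fz,gt,gx,mt,mx,mz,tx,tz,xz
∂2: piv[efm,efx,efz,emx,emz,fxz,mtx,mtz] rk=8  ker:fmx,fmz,mxz
∂1c = 0
c vs im∂2: residual ≠ 0 ⇒ not boundary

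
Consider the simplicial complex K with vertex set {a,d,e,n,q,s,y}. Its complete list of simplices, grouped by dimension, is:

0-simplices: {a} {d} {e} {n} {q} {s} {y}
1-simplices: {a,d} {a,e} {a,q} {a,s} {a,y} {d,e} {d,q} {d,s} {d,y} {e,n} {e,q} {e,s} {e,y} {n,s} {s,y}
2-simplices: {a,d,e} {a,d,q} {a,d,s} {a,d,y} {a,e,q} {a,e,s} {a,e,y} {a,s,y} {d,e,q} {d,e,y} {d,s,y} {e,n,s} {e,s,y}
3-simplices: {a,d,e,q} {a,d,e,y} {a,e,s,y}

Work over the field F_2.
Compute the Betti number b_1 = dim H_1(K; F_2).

n_0=7 n_1=15 n_2=13 n_3=3  [Z2]
∂1: piv[ad,ae,aq,as,ay,en] rk=6  ker:de,dq,ds,dy,eq,es,ey,ns,sy
∂2: piv[ade,adq,ads,ady,aeq,aes,aey,asy,ens] rk=9  ker:deq,dey,dsy,esy
∂3: piv[adeq,adey,aesy] rk=3
b_1=(15−6)−9=0

b_1=0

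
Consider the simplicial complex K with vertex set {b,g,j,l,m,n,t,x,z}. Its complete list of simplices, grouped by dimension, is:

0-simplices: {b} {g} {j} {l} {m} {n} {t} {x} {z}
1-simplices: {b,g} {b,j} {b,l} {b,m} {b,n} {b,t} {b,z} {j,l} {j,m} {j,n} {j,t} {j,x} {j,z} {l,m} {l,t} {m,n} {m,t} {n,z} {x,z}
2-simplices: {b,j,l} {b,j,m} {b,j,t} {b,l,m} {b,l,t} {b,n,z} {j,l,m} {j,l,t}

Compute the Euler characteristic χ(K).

n_0=9 n_1=19 n_2=8
χ=+9−19+8=-2

χ(K)=-2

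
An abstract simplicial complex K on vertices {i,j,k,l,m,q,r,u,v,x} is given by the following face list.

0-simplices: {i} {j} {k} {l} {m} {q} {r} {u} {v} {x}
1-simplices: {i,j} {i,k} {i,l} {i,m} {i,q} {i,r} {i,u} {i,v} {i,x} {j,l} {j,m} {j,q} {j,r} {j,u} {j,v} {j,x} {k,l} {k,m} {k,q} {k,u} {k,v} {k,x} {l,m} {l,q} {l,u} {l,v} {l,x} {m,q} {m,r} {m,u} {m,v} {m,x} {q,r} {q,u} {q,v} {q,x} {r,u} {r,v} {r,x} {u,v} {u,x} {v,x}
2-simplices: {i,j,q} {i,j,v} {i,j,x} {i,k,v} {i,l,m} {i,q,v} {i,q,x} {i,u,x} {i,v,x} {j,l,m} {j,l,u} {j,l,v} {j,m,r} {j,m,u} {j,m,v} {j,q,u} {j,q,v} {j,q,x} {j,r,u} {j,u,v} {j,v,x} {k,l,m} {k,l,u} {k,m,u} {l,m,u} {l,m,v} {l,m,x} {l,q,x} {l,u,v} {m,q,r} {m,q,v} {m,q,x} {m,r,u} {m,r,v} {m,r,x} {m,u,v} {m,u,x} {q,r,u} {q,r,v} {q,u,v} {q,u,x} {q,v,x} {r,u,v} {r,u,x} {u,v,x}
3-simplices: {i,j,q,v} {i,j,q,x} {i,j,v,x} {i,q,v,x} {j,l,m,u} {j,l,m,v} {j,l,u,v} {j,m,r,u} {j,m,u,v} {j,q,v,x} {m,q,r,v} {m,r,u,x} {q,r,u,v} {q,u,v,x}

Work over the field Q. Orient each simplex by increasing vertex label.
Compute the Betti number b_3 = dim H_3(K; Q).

n_0=10 n_1=42 n_2=45 n_3=14  [Q]
∂1: piv[ij,ik,il,im,iq,ir,iu,iv,ix] rk=9  ker:jl,jm,jq,jr,ju,jv,jx,kl,km,kq,ku,kv,kx,lm,lq,lu,lv,lx,mq,mr,mu,mv,mx,qr,qu,qv,qx,ru,rv,rx,uv,ux,vx
∂2: piv[ijq,ijv,ijx,ikv,ilm,iqv,iqx,iux,ivx,jlm,jlu,jlv,jmr,jmu,jmv,jqu,jru,juv,klm,klu,lmx,lqx,mqr,mqv,mqx,mrv,mrx,mux] rk=28  ker:jqv,jqx,jvx,kmu,lmu,lmv,luv,mru,muv,qru,qrv,quv,qux,qvx,ruv,rux,uvx
∂3: piv[ijqv,ijqx,ijvx,iqvx,jlmu,jlmv,jluv,jmru,jmuv,mqrv,mrux,qruv,quvx] rk=13  ker:jqvx
b_3=(14−13)−0=1

b_3=1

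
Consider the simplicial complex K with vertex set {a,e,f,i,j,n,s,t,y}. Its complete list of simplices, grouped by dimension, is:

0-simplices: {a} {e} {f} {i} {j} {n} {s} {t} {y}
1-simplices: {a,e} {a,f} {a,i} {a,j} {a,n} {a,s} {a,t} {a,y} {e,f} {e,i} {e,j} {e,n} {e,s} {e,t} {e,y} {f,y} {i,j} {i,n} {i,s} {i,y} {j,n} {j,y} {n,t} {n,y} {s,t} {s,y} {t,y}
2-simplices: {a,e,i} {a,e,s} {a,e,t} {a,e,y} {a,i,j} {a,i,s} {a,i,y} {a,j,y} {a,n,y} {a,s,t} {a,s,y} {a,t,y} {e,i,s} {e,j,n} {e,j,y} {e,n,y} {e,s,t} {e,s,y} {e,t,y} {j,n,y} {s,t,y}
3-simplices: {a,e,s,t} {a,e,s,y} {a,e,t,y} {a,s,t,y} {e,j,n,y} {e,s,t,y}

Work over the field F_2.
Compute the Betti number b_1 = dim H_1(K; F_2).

n_0=9 n_1=27 n_2=21 n_3=6  [Z2]
∂1: piv[ae,af,ai,aj,an,as,at,ay] rk=8  ker:ef,ei,ej,en,es,et,ey,fy,ij,in,is,iy,jn,jy,nt,ny,st,sy,ty
∂2: piv[aei,aes,aet,aey,aij,ais,aiy,ajy,any,ast,asy,aty,ejn,ejy,eny] rk=15  ker:eis,est,esy,ety,jny,sty
∂3: piv[aest,aesy,aety,asty,ejny] rk=5  ker:esty
b_1=(27−8)−15=4

b_1=4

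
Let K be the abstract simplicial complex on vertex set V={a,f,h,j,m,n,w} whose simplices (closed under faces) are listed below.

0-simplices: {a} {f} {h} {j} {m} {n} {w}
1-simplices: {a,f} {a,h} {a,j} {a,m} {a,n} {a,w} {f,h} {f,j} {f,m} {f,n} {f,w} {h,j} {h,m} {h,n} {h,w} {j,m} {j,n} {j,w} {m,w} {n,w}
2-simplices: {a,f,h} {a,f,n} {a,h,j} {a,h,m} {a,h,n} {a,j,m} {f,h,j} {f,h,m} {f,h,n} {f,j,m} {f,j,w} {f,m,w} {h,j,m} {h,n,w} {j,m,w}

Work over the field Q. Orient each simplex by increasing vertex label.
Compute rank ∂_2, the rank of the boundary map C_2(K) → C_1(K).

rank∂_2=11

n_0=7 n_1=20 n_2=15  [Q]
∂1: piv[af,ah,aj,am,an,aw] rk=6  ker:fh,fj,fm,fn,fw,hj,hm,hn,hw,jm,jn,jw,mw,nw
∂2: piv[afh,afn,ahj,ahm,ahn,ajm,fhj,fhm,fjw,fmw,hnw] rk=11  ker:fhn,fjm,hjm,jmw
rk∂_2=11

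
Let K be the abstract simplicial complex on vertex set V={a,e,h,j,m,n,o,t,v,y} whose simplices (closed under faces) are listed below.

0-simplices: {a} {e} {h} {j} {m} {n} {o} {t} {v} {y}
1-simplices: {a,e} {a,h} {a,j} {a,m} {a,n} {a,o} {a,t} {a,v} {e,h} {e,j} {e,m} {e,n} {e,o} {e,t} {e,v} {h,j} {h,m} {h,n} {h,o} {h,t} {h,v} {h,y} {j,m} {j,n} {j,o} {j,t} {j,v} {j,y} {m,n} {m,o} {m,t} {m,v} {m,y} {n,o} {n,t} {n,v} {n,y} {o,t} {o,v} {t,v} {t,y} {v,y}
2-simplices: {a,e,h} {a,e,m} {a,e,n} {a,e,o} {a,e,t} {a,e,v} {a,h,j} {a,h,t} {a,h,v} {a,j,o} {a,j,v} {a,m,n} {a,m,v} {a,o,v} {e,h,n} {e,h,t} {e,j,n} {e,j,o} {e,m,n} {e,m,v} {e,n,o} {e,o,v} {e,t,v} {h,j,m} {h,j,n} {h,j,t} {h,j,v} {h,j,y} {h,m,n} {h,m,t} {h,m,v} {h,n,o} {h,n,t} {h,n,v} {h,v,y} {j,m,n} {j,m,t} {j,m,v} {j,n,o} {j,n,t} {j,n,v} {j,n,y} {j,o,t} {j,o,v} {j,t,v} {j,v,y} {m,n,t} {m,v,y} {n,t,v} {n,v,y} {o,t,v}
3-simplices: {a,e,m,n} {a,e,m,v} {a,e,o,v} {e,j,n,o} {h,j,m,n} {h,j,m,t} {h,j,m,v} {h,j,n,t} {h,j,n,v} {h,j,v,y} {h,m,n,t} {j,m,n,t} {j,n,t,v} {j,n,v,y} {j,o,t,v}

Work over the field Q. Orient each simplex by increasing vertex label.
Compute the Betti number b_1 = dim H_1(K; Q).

b_1=2

n_0=10 n_1=42 n_2=51 n_3=15  [Q]
∂1: piv[ae,ah,aj,am,an,ao,at,av,hy] rk=9  ker:eh,ej,em,en,eo,et,ev,hj,hm,hn,ho,ht,hv,jm,jn,jo,jt,jv,jy,mn,mo,mt,mv,my,no,nt,nv,ny,ot,ov,tv,ty,vy
∂2: piv[aeh,aem,aen,aeo,aet,aev,ahj,aht,ahv,ajo,ajv,amn,amv,aov,ehn,ejn,ejo,eno,etv,hjm,hjt,hjy,hmn,hmt,hno,hnt,hnv,hvy,jny,jot,mvy] rk=31  ker:eht,emn,emv,eov,hjn,hjv,hmv,jmn,jmt,jmv,jno,jnt,jnv,jov,jtv,jvy,mnt,ntv,nvy,otv
∂3: piv[aemn,aemv,aeov,ejno,hjmn,hjmt,hjmv,hjnt,hjnv,hjvy,hmnt,jntv,jnvy,jotv] rk=14  ker:jmnt
b_1=(42−9)−31=2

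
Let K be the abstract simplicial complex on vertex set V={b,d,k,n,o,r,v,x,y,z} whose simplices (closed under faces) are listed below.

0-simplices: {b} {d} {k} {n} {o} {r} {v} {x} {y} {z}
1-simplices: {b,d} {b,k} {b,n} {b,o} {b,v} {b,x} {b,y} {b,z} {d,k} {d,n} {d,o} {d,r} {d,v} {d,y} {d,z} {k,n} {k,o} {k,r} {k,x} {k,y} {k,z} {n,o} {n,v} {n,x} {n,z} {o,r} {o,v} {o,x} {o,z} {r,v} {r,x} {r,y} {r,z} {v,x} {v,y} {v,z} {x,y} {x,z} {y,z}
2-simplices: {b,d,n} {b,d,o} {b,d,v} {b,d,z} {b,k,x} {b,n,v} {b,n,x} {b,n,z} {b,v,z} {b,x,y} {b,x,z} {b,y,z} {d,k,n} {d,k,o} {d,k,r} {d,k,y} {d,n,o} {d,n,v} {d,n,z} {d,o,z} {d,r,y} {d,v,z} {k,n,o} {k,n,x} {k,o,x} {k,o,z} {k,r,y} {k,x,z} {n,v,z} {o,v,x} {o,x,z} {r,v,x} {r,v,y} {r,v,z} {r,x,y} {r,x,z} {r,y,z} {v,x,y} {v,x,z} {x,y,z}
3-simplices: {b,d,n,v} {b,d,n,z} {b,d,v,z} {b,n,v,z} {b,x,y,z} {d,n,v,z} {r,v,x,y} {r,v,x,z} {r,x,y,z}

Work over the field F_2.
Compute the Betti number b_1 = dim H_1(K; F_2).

n_0=10 n_1=39 n_2=40 n_3=9  [Z2]
∂1: piv[bd,bk,bn,bo,bv,bx,by,bz,dr] rk=9  ker:dk,dn,do,dv,dy,dz,kn,ko,kr,kx,ky,kz,no,nv,nx,nz,or,ov,ox,oz,rv,rx,ry,rz,vx,vy,vz,xy,xz,yz
∂2: piv[bdn,bdo,bdv,bdz,bkx,bnv,bnx,bnz,bvz,bxy,bxz,byz,dkn,dko,dkr,dky,dno,doz,dry,knx,kox,koz,ovx,rvx,rvy,rvz,rxy,rxz] rk=28  ker:dnv,dnz,dvz,kno,kry,kxz,nvz,oxz,ryz,vxy,vxz,xyz
∂3: piv[bdnv,bdnz,bdvz,bnvz,bxyz,rvxy,rvxz,rxyz] rk=8  ker:dnvz
b_1=(39−9)−28=2

b_1=2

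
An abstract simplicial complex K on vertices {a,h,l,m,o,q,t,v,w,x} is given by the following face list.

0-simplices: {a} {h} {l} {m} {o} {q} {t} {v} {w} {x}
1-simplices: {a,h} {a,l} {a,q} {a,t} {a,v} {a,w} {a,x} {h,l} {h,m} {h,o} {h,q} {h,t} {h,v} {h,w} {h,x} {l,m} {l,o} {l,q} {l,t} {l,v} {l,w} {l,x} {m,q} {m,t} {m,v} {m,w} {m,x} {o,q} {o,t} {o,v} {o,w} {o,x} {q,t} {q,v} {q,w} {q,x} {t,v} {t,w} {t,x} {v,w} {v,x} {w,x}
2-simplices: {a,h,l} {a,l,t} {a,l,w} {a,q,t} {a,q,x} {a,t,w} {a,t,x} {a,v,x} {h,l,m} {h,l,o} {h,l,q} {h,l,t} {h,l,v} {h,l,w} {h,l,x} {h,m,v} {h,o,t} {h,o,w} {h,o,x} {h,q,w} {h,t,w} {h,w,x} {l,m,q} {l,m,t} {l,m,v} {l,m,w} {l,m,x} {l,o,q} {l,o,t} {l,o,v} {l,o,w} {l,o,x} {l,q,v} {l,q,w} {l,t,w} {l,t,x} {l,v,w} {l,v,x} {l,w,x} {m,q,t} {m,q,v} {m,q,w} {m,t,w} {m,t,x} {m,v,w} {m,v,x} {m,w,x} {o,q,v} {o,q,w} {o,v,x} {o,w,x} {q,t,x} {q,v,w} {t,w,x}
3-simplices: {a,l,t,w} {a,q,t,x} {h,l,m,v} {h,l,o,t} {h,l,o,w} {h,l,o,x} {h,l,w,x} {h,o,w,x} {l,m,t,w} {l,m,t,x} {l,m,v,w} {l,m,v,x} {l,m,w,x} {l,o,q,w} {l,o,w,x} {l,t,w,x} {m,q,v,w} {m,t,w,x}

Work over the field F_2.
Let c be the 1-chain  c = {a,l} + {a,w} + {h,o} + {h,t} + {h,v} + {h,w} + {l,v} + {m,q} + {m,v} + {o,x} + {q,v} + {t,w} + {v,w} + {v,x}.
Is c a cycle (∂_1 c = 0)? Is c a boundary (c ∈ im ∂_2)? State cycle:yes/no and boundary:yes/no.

n_0=10 n_1=42 n_2=54 n_3=18  [Z2]
∂1: piv[ah,al,aq,at,av,aw,ax,hm,ho] rk=9  ker:hl,hq,ht,hv,hw,hx,lm,lo,lq,lt,lv,lw,lx,mq,mt,mv,mw,mx,oq,ot,ov,ow,ox,qt,qv,qw,qx,tv,tw,tx,vw,vx,wx
∂2: piv[ahl,alt,alw,aqt,aqx,atw,atx,avx,hlm,hlo,hlq,hlt,hlv,hlw,hlx,hmv,hot,how,hox,hqw,hwx,lmq,lmt,lmw,lmx,loq,lov,lqv,ltx,lvw,lvx,mqt] rk=32  ker:htw,lmv,lot,low,lox,lqw,ltw,lwx,mqv,mqw,mtw,mtx,mvw,mvx,mwx,oqv,oqw,ovx,owx,qtx,qvw,twx
∂3: piv[altw,aqtx,hlmv,hlot,hlow,hlox,hlwx,howx,lmtw,lmtx,lmvw,lmvx,lmwx,loqw,ltwx,mqvw] rk=16  ker:lowx,mtwx
∂1c = 0
c vs im∂2: reduces to 0 ⇒ boundary

cycle:yes boundary:yes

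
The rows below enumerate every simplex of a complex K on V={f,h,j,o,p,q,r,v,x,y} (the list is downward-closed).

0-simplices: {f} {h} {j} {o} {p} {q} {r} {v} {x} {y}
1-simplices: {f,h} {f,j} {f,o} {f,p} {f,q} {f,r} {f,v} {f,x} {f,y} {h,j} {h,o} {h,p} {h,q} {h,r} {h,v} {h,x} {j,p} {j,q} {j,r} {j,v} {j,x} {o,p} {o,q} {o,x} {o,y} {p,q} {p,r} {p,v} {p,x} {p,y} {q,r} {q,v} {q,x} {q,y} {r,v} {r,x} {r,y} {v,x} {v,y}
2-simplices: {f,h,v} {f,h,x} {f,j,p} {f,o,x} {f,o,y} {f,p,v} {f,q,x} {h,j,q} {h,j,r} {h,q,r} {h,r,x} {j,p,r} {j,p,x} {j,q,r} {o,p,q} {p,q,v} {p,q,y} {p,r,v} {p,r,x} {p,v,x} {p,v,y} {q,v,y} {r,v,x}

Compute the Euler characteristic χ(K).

χ(K)=-6

n_0=10 n_1=39 n_2=23
χ=+10−39+23=-6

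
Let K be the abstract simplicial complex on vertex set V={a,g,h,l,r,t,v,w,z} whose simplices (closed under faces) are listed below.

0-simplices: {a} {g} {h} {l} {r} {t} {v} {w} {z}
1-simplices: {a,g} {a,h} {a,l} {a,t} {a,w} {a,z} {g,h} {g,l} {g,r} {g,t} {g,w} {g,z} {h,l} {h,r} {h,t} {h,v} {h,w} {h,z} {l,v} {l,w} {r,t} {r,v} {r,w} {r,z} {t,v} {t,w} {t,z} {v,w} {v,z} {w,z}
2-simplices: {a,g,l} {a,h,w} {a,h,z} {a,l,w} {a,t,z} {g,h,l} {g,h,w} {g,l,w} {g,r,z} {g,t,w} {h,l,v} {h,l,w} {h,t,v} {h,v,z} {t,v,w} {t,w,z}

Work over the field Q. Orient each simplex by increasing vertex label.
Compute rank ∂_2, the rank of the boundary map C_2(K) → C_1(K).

n_0=9 n_1=30 n_2=16  [Q]
∂1: piv[ag,ah,al,at,aw,az,gr,hv] rk=8  ker:gh,gl,gt,gw,gz,hl,hr,ht,hw,hz,lv,lw,rt,rv,rw,rz,tv,tw,tz,vw,vz,wz
∂2: piv[agl,ahw,ahz,alw,atz,ghl,ghw,glw,grz,gtw,hlv,htv,hvz,tvw,twz] rk=15  ker:hlw
rk∂_2=15

rank∂_2=15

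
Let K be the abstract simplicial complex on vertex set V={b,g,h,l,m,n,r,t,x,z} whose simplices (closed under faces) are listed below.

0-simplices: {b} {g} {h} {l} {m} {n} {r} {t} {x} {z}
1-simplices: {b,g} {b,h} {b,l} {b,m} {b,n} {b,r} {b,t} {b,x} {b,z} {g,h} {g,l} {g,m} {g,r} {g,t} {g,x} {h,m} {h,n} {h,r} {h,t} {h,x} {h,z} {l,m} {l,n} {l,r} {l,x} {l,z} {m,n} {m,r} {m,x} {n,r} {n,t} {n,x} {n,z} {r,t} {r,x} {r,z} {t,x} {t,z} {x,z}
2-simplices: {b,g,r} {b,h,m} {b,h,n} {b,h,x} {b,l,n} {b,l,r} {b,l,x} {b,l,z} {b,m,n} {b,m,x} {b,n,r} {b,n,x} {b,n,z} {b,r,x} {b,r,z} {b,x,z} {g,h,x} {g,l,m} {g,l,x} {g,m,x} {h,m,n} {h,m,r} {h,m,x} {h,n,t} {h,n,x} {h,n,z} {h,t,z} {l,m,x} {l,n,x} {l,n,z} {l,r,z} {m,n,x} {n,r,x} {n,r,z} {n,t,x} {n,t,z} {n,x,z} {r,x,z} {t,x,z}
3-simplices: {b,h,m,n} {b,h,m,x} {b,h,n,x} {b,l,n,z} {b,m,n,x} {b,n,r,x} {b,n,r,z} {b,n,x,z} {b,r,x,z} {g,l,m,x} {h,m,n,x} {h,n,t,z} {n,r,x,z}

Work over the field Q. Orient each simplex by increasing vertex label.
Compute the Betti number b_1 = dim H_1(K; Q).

n_0=10 n_1=39 n_2=39 n_3=13  [Q]
∂1: piv[bg,bh,bl,bm,bn,br,bt,bx,bz] rk=9  ker:gh,gl,gm,gr,gt,gx,hm,hn,hr,ht,hx,hz,lm,ln,lr,lx,lz,mn,mr,mx,nr,nt,nx,nz,rt,rx,rz,tx,tz,xz
∂2: piv[bgr,bhm,bhn,bhx,bln,blr,blx,blz,bmn,bmx,bnr,bnx,bnz,brx,brz,bxz,ghx,glm,glx,gmx,hmr,hnt,hnz,htz,ntx] rk=25  ker:hmn,hmx,hnx,lmx,lnx,lnz,lrz,mnx,nrx,nrz,ntz,nxz,rxz,txz
∂3: piv[bhmn,bhmx,bhnx,blnz,bmnx,bnrx,bnrz,bnxz,brxz,glmx,hntz] rk=11  ker:hmnx,nrxz
b_1=(39−9)−25=5

b_1=5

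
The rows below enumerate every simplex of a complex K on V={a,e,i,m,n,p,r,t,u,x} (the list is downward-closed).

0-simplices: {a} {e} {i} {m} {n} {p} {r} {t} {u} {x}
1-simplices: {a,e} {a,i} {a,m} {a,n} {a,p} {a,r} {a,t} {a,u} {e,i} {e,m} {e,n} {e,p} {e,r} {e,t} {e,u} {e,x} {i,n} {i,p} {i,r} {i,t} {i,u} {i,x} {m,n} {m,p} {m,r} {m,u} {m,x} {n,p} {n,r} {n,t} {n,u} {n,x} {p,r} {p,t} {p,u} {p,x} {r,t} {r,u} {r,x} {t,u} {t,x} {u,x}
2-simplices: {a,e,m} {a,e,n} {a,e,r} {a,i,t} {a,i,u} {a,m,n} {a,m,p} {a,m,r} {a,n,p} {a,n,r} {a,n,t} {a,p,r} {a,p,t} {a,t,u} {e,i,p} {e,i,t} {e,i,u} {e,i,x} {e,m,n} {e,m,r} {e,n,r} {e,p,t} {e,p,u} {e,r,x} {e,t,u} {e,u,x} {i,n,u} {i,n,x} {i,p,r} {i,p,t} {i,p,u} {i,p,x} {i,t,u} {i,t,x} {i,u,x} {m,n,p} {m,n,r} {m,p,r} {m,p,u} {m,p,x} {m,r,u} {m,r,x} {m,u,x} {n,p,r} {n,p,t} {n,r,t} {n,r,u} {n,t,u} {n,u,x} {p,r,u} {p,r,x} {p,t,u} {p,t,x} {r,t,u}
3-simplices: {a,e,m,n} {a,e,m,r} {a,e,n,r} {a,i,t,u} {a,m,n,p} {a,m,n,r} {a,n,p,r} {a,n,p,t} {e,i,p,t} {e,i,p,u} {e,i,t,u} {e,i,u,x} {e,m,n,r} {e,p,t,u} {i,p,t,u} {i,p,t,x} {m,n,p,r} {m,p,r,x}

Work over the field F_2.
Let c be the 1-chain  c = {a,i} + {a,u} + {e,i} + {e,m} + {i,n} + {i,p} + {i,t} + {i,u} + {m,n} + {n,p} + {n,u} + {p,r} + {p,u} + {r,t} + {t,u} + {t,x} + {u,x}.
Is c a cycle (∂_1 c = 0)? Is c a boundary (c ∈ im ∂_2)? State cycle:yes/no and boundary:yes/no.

cycle:yes boundary:yes

n_0=10 n_1=42 n_2=54 n_3=18  [Z2]
∂1: piv[ae,ai,am,an,ap,ar,at,au,ex] rk=9  ker:ei,em,en,ep,er,et,eu,in,ip,ir,it,iu,ix,mn,mp,mr,mu,mx,np,nr,nt,nu,nx,pr,pt,pu,px,rt,ru,rx,tu,tx,ux
∂2: piv[aem,aen,aer,ait,aiu,amn,amp,amr,anp,anr,ant,apr,apt,atu,eip,eit,eiu,eix,ept,epu,erx,eux,inu,inx,ipr,ipx,itx,mpu,mpx,mru,mrx,nrt,nru] rk=33  ker:emn,emr,enr,etu,ipt,ipu,itu,iux,mnp,mnr,mpr,mux,npr,npt,ntu,nux,pru,prx,ptu,ptx,rtu
∂3: piv[aemn,aemr,aenr,aitu,amnp,amnr,anpr,anpt,eipt,eipu,eitu,eiux,eptu,iptx,mnpr,mprx] rk=16  ker:emnr,iptu
∂1c = 0
c vs im∂2: reduces to 0 ⇒ boundary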